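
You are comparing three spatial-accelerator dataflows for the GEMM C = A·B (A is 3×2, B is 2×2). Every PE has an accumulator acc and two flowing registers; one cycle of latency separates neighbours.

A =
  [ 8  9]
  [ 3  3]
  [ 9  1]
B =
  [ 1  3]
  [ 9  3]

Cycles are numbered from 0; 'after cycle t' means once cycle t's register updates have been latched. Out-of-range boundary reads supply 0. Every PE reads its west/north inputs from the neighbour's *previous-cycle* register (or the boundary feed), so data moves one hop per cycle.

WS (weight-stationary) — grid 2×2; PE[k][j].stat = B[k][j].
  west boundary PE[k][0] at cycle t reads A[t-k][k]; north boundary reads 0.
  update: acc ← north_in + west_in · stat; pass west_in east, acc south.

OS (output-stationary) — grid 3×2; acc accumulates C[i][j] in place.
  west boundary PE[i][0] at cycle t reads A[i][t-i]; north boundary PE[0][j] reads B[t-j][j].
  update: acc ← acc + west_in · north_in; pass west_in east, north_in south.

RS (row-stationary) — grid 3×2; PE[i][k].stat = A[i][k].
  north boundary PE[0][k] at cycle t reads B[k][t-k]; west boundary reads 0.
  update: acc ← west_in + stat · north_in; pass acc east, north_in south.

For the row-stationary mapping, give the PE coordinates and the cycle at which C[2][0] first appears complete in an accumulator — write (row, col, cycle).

(row, col, cycle) = (2, 1, 3)

RS: C[2][0] accumulates in PE[2][1]:
  [0] (2,1) acc=0 (h:0 v:0)
  [1] (2,1) acc=0 (h:0 v:0)
  [2] (2,1) acc=0 (h:0 v:0)
  [3] (2,1) acc=18 (h:18 v:9)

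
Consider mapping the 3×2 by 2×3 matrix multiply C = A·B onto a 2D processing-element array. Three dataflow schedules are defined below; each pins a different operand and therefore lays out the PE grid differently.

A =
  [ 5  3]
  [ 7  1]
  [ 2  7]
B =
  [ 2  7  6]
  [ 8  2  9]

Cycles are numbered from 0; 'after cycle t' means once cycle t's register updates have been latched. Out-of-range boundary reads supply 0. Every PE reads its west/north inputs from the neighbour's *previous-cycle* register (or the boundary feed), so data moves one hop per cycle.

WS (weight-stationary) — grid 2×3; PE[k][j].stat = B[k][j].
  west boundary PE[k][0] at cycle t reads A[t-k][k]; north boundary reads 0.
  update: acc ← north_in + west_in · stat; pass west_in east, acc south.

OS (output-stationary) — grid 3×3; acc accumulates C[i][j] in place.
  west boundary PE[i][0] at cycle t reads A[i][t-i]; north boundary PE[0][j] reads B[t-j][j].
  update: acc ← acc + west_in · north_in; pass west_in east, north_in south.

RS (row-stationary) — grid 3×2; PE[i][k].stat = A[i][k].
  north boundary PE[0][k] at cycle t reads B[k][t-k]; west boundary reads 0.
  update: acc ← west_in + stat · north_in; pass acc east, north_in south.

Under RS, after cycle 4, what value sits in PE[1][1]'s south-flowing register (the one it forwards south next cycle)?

register = 9

RS 3×2: PE[1][1] cycle-by-cycle (with neighbour feeds):
  cycle 0: PE[0][1] → acc 0, east 0, south 0
  cycle 0: PE[1][0] → acc 0, east 0, south 0
  cycle 0: PE[1][1] → acc 0, east 0, south 0
  cycle 1: PE[0][1] → acc 34, east 34, south 8
  cycle 1: PE[1][0] → acc 14, east 14, south 2
  cycle 1: PE[1][1] → acc 0, east 0, south 0
  cycle 2: PE[0][1] → acc 41, east 41, south 2
  cycle 2: PE[1][0] → acc 49, east 49, south 7
  cycle 2: PE[1][1] → acc 22, east 22, south 8
  cycle 3: PE[0][1] → acc 57, east 57, south 9
  cycle 3: PE[1][0] → acc 42, east 42, south 6
  cycle 3: PE[1][1] → acc 51, east 51, south 2
  cycle 4: PE[0][1] → acc 0, east 0, south 0
  cycle 4: PE[1][0] → acc 0, east 0, south 0
  cycle 4: PE[1][1] → acc 51, east 51, south 9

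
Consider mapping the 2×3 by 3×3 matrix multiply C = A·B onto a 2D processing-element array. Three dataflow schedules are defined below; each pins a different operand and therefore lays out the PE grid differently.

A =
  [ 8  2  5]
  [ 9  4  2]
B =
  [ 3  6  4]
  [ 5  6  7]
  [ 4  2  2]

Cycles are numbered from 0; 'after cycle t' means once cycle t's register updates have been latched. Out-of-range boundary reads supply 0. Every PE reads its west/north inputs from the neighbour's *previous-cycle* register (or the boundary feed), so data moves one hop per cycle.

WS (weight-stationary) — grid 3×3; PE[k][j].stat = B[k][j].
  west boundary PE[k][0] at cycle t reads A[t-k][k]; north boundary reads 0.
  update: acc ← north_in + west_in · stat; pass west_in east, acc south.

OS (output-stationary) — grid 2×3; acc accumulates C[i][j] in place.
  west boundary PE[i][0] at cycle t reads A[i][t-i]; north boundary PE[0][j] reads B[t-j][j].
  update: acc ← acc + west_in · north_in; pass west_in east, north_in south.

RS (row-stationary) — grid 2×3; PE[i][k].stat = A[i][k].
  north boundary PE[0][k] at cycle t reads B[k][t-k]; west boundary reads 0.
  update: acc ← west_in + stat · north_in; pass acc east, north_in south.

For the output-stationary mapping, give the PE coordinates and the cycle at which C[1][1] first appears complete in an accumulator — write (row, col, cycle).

(row, col, cycle) = (1, 1, 4)

OS: C[1][1] accumulates in PE[1][1]:
  [0] (1,1) acc=0 (h:0 v:0)
  [1] (1,1) acc=0 (h:0 v:0)
  [2] (1,1) acc=54 (h:9 v:6)
  [3] (1,1) acc=78 (h:4 v:6)
  [4] (1,1) acc=82 (h:2 v:2)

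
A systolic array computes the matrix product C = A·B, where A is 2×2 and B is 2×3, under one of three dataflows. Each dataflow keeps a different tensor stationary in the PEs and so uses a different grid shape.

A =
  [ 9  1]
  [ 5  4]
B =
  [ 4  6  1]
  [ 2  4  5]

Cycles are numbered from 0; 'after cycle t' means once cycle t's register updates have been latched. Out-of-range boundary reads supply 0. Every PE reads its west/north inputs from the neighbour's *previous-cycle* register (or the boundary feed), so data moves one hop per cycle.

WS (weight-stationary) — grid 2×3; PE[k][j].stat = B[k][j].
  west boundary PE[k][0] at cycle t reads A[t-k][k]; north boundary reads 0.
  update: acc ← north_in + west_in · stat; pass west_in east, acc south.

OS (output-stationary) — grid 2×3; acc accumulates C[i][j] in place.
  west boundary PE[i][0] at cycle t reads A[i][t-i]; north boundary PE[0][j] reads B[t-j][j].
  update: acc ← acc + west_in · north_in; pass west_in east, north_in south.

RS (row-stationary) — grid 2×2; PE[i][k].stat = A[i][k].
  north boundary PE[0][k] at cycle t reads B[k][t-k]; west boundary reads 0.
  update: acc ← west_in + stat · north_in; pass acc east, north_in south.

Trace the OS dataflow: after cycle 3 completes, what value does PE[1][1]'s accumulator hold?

Tracing OS — 2×3 array, target PE[1][1]:
  c0 r0c1: 0 / 0 / 0
  c0 r1c0: 0 / 0 / 0
  c0 r1c1: 0 / 0 / 0
  c1 r0c1: 54 / 9 / 6
  c1 r1c0: 20 / 5 / 4
  c1 r1c1: 0 / 0 / 0
  c2 r0c1: 58 / 1 / 4
  c2 r1c0: 28 / 4 / 2
  c2 r1c1: 30 / 5 / 6
  c3 r0c1: 58 / 0 / 0
  c3 r1c0: 28 / 0 / 0
  c3 r1c1: 46 / 4 / 4

PE[1][1].acc = 46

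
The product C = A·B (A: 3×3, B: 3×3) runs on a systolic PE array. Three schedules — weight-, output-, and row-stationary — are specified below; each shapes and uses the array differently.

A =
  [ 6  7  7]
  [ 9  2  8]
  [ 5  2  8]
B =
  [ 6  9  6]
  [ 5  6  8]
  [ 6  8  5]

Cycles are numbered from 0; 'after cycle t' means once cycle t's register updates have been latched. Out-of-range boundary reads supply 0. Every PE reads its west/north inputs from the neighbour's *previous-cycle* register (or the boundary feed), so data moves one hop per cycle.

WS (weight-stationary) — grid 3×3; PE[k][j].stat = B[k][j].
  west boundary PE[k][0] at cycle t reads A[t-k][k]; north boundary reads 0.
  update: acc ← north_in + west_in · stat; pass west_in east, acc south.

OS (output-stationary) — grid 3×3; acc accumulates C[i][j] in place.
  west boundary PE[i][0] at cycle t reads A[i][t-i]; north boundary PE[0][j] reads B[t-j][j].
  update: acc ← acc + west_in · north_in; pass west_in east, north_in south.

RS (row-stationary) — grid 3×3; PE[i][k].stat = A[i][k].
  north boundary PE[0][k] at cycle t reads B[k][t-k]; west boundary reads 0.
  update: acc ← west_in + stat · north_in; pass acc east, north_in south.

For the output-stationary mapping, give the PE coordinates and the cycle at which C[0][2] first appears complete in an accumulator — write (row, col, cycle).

OS — PE[0][2] is where C[0][2] collects:
  [0] (0,2) acc=0 (h:0 v:0)
  [1] (0,2) acc=0 (h:0 v:0)
  [2] (0,2) acc=36 (h:6 v:6)
  [3] (0,2) acc=92 (h:7 v:8)
  [4] (0,2) acc=127 (h:7 v:5)

(row, col, cycle) = (0, 2, 4)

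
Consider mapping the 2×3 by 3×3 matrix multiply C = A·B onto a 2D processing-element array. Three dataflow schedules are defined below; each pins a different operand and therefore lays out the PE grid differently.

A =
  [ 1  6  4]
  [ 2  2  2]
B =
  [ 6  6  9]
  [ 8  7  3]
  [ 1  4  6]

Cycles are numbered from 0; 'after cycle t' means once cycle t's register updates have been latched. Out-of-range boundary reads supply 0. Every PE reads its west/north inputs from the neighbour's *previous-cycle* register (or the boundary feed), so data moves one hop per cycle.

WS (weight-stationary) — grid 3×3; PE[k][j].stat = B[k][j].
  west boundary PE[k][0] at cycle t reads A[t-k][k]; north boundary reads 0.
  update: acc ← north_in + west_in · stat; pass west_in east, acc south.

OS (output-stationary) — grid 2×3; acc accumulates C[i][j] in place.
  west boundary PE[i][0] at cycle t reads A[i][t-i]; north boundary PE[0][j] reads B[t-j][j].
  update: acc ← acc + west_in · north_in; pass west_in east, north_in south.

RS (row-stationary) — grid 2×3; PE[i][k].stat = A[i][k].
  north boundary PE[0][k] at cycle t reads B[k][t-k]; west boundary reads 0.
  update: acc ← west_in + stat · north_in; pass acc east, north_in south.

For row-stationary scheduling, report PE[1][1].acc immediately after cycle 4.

PE[1][1].acc = 24

RS (2×3). Following PE[1][1] plus its west/north inputs:
  c0 r0c1: 0 / 0 / 0
  c0 r1c0: 0 / 0 / 0
  c0 r1c1: 0 / 0 / 0
  c1 r0c1: 54 / 54 / 8
  c1 r1c0: 12 / 12 / 6
  c1 r1c1: 0 / 0 / 0
  c2 r0c1: 48 / 48 / 7
  c2 r1c0: 12 / 12 / 6
  c2 r1c1: 28 / 28 / 8
  c3 r0c1: 27 / 27 / 3
  c3 r1c0: 18 / 18 / 9
  c3 r1c1: 26 / 26 / 7
  c4 r0c1: 0 / 0 / 0
  c4 r1c0: 0 / 0 / 0
  c4 r1c1: 24 / 24 / 3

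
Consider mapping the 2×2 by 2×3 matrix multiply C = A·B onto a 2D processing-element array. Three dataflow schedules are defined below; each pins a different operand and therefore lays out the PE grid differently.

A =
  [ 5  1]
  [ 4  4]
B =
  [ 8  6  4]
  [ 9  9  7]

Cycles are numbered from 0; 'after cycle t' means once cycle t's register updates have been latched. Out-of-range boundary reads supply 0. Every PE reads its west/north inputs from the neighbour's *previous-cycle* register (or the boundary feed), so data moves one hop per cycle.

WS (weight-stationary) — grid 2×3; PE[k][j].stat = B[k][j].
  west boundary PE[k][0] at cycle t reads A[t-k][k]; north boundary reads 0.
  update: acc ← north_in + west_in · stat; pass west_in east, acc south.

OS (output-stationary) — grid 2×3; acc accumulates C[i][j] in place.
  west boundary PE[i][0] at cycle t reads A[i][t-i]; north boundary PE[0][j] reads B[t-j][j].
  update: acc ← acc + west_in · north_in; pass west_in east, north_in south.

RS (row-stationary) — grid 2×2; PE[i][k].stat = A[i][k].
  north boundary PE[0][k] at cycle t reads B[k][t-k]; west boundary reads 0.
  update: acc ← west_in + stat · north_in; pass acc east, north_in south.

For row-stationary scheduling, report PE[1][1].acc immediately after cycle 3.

PE[1][1].acc = 60

RS (2×2). Following PE[1][1] plus its west/north inputs:
  0: (0,1).acc=0  regs=<0,0>
  0: (1,0).acc=0  regs=<0,0>
  0: (1,1).acc=0  regs=<0,0>
  1: (0,1).acc=49  regs=<49,9>
  1: (1,0).acc=32  regs=<32,8>
  1: (1,1).acc=0  regs=<0,0>
  2: (0,1).acc=39  regs=<39,9>
  2: (1,0).acc=24  regs=<24,6>
  2: (1,1).acc=68  regs=<68,9>
  3: (0,1).acc=27  regs=<27,7>
  3: (1,0).acc=16  regs=<16,4>
  3: (1,1).acc=60  regs=<60,9>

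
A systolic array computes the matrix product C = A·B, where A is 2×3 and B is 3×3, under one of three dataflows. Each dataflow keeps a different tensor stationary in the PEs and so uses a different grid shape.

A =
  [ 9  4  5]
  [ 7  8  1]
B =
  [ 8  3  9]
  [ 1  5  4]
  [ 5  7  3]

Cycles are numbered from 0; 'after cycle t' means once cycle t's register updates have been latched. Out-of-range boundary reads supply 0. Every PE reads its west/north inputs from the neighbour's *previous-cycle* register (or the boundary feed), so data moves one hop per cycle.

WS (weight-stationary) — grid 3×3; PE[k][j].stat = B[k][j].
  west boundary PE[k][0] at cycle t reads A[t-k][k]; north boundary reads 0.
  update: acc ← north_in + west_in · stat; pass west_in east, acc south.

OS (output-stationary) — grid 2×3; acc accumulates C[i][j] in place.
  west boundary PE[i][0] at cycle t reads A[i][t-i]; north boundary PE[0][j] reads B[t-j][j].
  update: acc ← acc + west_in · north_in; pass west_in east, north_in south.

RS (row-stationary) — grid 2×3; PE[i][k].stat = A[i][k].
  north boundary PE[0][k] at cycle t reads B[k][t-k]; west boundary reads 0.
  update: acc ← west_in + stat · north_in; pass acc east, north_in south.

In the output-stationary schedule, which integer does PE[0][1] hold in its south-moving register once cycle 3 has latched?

register = 7

OS 2×3: PE[0][1] cycle-by-cycle (with neighbour feeds):
  after 0 — PE[0][0] acc=72, pass-E 9, pass-S 8
  after 0 — PE[0][1] acc=0, pass-E 0, pass-S 0
  after 1 — PE[0][0] acc=76, pass-E 4, pass-S 1
  after 1 — PE[0][1] acc=27, pass-E 9, pass-S 3
  after 2 — PE[0][0] acc=101, pass-E 5, pass-S 5
  after 2 — PE[0][1] acc=47, pass-E 4, pass-S 5
  after 3 — PE[0][0] acc=101, pass-E 0, pass-S 0
  after 3 — PE[0][1] acc=82, pass-E 5, pass-S 7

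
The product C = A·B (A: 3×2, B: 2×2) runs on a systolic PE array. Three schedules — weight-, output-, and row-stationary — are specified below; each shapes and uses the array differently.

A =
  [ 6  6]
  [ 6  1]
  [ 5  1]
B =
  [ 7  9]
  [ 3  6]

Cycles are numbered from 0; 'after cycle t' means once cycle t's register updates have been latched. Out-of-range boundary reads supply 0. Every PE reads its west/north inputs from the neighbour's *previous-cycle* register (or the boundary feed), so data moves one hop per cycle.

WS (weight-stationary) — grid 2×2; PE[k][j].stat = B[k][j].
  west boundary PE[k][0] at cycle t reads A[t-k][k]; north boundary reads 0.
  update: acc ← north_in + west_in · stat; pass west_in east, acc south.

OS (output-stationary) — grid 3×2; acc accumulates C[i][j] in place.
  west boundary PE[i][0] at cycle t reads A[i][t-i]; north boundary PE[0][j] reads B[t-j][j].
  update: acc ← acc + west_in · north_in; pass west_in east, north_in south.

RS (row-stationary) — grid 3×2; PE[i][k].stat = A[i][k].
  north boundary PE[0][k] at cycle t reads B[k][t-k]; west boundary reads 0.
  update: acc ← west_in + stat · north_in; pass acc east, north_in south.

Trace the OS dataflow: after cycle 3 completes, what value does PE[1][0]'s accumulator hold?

PE[1][0].acc = 45

Tracing OS — 3×2 array, target PE[1][0]:
  after 0 — PE[0][0] acc=42, pass-E 6, pass-S 7
  after 0 — PE[1][0] acc=0, pass-E 0, pass-S 0
  after 1 — PE[0][0] acc=60, pass-E 6, pass-S 3
  after 1 — PE[1][0] acc=42, pass-E 6, pass-S 7
  after 2 — PE[0][0] acc=60, pass-E 0, pass-S 0
  after 2 — PE[1][0] acc=45, pass-E 1, pass-S 3
  after 3 — PE[0][0] acc=60, pass-E 0, pass-S 0
  after 3 — PE[1][0] acc=45, pass-E 0, pass-S 0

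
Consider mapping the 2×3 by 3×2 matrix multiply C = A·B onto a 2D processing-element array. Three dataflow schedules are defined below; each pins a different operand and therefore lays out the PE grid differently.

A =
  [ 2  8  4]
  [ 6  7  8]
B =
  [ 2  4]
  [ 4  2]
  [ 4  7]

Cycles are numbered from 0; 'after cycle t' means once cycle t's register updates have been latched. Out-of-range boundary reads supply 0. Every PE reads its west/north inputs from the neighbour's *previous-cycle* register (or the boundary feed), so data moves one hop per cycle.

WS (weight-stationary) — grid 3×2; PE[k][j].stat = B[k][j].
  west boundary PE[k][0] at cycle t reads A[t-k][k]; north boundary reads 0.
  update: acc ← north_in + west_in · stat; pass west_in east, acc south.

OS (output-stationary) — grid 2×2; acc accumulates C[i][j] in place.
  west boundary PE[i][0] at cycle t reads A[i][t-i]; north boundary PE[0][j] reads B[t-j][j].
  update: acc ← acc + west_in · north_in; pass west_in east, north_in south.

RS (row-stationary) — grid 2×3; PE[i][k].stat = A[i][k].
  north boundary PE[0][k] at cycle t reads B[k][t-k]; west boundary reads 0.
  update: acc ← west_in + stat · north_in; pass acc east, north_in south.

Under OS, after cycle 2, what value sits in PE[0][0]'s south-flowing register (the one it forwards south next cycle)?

OS 2×2: PE[0][0] cycle-by-cycle (with neighbour feeds):
  step 0 · PE0,0: acc=4; fwd→2 fwd↓2
  step 1 · PE0,0: acc=36; fwd→8 fwd↓4
  step 2 · PE0,0: acc=52; fwd→4 fwd↓4

register = 4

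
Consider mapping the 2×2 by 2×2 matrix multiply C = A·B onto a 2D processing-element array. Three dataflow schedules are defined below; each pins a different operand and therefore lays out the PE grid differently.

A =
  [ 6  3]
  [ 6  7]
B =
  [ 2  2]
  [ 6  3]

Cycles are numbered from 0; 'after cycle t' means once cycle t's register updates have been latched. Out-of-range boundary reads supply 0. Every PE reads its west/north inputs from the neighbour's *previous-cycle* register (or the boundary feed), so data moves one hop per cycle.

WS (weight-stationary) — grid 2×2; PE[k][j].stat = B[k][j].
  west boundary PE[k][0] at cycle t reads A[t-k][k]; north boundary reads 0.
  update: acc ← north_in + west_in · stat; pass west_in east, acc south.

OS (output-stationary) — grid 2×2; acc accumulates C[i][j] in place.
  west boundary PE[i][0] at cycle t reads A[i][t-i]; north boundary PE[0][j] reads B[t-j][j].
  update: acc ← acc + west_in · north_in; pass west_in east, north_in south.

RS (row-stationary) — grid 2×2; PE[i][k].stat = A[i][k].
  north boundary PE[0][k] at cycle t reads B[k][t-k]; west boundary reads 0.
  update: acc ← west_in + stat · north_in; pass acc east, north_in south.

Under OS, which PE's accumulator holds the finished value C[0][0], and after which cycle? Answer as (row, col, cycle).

(row, col, cycle) = (0, 0, 1)

OS: C[0][0] accumulates in PE[0][0]:
  0: (0,0).acc=12  regs=<6,2>
  1: (0,0).acc=30  regs=<3,6>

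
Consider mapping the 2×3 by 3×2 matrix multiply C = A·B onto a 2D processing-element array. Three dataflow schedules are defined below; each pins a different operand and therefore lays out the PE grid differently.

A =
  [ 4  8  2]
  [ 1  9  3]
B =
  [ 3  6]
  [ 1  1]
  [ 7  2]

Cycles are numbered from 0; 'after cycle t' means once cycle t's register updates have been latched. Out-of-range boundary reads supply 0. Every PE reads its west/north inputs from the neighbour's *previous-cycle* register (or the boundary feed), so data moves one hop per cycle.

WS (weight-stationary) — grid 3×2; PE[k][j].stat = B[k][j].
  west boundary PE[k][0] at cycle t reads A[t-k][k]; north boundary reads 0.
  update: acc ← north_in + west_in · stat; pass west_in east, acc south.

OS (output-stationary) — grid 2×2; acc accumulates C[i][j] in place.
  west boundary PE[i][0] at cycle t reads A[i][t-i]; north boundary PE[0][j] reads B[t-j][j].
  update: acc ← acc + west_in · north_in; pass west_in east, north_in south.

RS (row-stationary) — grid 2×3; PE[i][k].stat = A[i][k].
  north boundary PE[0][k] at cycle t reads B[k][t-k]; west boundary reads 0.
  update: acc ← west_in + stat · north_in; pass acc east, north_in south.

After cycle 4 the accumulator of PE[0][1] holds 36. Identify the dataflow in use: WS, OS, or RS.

dataflow = OS

WS (3×2 grid), PE[0][1]:
  step 0 · PE0,1: acc=0; fwd→0 fwd↓0
  step 1 · PE0,1: acc=24; fwd→4 fwd↓24
  step 2 · PE0,1: acc=6; fwd→1 fwd↓6
  step 3 · PE0,1: acc=0; fwd→0 fwd↓0
  step 4 · PE0,1: acc=0; fwd→0 fwd↓0
OS (2×2 grid), PE[0][1]:
  step 0 · PE0,1: acc=0; fwd→0 fwd↓0
  step 1 · PE0,1: acc=24; fwd→4 fwd↓6
  step 2 · PE0,1: acc=32; fwd→8 fwd↓1
  step 3 · PE0,1: acc=36; fwd→2 fwd↓2
  step 4 · PE0,1: acc=36; fwd→0 fwd↓0
RS (2×3 grid), PE[0][1]:
  step 0 · PE0,1: acc=0; fwd→0 fwd↓0
  step 1 · PE0,1: acc=20; fwd→20 fwd↓1
  step 2 · PE0,1: acc=32; fwd→32 fwd↓1
  step 3 · PE0,1: acc=0; fwd→0 fwd↓0
  step 4 · PE0,1: acc=0; fwd→0 fwd↓0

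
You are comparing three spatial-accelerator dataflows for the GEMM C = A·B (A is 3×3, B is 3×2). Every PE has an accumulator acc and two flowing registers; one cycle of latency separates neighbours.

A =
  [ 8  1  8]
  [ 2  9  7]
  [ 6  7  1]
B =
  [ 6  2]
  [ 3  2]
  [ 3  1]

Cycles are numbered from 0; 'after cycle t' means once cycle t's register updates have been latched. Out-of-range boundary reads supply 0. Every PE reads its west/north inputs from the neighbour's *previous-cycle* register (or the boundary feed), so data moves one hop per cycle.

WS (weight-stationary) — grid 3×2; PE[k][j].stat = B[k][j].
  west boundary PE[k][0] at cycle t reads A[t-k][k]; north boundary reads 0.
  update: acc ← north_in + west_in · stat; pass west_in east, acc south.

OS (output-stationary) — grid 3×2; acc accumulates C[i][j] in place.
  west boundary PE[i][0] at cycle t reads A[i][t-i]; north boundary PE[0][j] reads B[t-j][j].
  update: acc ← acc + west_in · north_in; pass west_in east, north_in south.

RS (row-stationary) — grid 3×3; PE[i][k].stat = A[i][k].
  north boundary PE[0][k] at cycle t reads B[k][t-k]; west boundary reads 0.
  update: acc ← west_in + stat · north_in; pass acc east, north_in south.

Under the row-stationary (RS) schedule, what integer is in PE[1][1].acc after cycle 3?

RS on a 3×3 grid — tracing PE[1][1] and its feeders:
  cycle 0: PE[0][1] → acc 0, east 0, south 0
  cycle 0: PE[1][0] → acc 0, east 0, south 0
  cycle 0: PE[1][1] → acc 0, east 0, south 0
  cycle 1: PE[0][1] → acc 51, east 51, south 3
  cycle 1: PE[1][0] → acc 12, east 12, south 6
  cycle 1: PE[1][1] → acc 0, east 0, south 0
  cycle 2: PE[0][1] → acc 18, east 18, south 2
  cycle 2: PE[1][0] → acc 4, east 4, south 2
  cycle 2: PE[1][1] → acc 39, east 39, south 3
  cycle 3: PE[0][1] → acc 0, east 0, south 0
  cycle 3: PE[1][0] → acc 0, east 0, south 0
  cycle 3: PE[1][1] → acc 22, east 22, south 2

PE[1][1].acc = 22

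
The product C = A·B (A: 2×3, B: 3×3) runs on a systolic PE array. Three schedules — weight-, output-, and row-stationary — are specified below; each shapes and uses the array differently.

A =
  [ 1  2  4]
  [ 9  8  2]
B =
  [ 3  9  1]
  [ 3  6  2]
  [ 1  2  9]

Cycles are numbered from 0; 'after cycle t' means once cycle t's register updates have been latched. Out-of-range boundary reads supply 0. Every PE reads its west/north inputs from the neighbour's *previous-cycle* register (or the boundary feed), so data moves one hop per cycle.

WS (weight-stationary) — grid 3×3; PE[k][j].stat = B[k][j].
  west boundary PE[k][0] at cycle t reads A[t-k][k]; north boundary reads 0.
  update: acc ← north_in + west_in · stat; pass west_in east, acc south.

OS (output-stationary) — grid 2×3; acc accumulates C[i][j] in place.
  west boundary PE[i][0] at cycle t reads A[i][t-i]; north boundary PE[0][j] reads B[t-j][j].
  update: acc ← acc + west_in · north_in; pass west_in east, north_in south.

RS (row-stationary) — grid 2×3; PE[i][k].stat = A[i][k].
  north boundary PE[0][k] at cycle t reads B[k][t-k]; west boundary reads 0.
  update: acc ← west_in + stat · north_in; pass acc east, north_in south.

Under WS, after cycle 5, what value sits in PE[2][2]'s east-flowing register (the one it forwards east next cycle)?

WS on a 3×3 grid — tracing PE[2][2] and its feeders:
  c0 r1c2: 0 / 0 / 0
  c0 r2c1: 0 / 0 / 0
  c0 r2c2: 0 / 0 / 0
  c1 r1c2: 0 / 0 / 0
  c1 r2c1: 0 / 0 / 0
  c1 r2c2: 0 / 0 / 0
  c2 r1c2: 0 / 0 / 0
  c2 r2c1: 0 / 0 / 0
  c2 r2c2: 0 / 0 / 0
  c3 r1c2: 5 / 2 / 5
  c3 r2c1: 29 / 4 / 29
  c3 r2c2: 0 / 0 / 0
  c4 r1c2: 25 / 8 / 25
  c4 r2c1: 133 / 2 / 133
  c4 r2c2: 41 / 4 / 41
  c5 r1c2: 0 / 0 / 0
  c5 r2c1: 0 / 0 / 0
  c5 r2c2: 43 / 2 / 43

register = 2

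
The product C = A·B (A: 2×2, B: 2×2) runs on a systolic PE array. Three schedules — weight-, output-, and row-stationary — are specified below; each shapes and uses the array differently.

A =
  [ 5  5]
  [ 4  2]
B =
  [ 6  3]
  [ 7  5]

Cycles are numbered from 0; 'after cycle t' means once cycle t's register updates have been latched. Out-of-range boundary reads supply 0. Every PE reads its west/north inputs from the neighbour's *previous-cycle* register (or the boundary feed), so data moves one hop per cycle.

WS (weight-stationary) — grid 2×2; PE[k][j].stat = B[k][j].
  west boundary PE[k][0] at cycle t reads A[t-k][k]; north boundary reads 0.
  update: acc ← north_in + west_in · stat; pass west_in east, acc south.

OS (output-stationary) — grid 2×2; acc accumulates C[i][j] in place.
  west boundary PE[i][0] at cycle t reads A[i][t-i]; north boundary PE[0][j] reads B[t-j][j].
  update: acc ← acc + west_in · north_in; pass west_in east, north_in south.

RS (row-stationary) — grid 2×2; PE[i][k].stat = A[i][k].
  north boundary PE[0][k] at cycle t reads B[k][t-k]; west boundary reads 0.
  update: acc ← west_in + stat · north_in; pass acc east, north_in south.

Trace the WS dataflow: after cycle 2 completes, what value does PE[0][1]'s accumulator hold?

WS (2×2). Following PE[0][1] plus its west/north inputs:
  c0 r0c0: 30 / 5 / 30
  c0 r0c1: 0 / 0 / 0
  c1 r0c0: 24 / 4 / 24
  c1 r0c1: 15 / 5 / 15
  c2 r0c0: 0 / 0 / 0
  c2 r0c1: 12 / 4 / 12

PE[0][1].acc = 12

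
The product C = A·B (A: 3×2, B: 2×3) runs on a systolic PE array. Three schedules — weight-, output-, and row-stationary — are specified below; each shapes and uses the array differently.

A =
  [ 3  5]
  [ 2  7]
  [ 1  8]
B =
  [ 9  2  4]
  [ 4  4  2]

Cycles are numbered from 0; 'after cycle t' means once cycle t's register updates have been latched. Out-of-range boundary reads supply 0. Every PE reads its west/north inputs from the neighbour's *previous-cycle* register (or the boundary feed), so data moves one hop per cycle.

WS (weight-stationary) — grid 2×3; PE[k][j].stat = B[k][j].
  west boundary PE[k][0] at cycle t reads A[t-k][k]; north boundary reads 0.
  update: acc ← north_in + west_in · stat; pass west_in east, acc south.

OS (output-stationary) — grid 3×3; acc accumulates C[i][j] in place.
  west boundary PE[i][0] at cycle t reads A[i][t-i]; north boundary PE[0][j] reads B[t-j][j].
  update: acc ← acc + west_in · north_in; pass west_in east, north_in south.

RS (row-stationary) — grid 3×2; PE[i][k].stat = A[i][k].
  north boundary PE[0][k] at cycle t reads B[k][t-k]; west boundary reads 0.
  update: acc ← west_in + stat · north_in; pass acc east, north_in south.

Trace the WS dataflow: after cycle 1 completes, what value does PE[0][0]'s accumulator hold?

WS (2×3). Following PE[0][0] plus its west/north inputs:
  0: (0,0).acc=27  regs=<3,27>
  1: (0,0).acc=18  regs=<2,18>

PE[0][0].acc = 18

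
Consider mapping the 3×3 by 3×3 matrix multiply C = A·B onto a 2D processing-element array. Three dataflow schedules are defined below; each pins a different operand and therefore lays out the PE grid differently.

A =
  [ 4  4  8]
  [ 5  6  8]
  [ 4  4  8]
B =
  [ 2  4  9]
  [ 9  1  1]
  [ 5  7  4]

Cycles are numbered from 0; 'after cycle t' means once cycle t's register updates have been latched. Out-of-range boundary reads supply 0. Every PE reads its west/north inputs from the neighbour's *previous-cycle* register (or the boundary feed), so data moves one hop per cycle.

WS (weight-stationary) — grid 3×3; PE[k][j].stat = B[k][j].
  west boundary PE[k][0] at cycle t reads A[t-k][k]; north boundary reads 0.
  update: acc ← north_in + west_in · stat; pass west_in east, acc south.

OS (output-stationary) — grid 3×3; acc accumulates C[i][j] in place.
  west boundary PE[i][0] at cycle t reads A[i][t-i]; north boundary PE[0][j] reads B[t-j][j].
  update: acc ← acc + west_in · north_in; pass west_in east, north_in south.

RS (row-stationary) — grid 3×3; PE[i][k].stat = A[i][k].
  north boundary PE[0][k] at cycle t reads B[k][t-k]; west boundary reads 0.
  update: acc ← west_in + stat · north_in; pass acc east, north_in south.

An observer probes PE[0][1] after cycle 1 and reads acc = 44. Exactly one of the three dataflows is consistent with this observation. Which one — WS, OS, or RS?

WS (3×3 grid), PE[0][1]:
  t=0 PE[0][1]: acc=0 h=0 v=0
  t=1 PE[0][1]: acc=16 h=4 v=16
OS (3×3 grid), PE[0][1]:
  t=0 PE[0][1]: acc=0 h=0 v=0
  t=1 PE[0][1]: acc=16 h=4 v=4
RS (3×3 grid), PE[0][1]:
  t=0 PE[0][1]: acc=0 h=0 v=0
  t=1 PE[0][1]: acc=44 h=44 v=9

dataflow = RS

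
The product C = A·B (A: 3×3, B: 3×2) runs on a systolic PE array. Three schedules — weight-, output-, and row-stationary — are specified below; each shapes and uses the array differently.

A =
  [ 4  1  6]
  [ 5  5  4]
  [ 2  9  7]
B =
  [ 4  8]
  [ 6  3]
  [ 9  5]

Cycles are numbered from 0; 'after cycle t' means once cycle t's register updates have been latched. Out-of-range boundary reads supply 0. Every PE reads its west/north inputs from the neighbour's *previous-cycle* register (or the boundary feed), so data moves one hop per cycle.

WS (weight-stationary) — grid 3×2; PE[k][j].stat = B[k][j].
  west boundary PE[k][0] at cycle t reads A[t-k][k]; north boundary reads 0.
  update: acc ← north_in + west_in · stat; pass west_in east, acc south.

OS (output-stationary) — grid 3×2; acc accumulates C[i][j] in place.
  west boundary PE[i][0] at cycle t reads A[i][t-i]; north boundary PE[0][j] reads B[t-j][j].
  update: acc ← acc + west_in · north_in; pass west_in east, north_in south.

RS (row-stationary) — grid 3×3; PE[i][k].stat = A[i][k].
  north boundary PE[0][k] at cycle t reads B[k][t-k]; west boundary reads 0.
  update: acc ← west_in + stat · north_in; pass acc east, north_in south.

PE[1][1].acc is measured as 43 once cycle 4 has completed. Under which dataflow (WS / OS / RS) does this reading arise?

dataflow = WS

Under WS (3×2), PE[1][1]:
  @0  [1,1]  acc 0  |  →0  ↓0
  @1  [1,1]  acc 0  |  →0  ↓0
  @2  [1,1]  acc 35  |  →1  ↓35
  @3  [1,1]  acc 55  |  →5  ↓55
  @4  [1,1]  acc 43  |  →9  ↓43
Under OS (3×2), PE[1][1]:
  @0  [1,1]  acc 0  |  →0  ↓0
  @1  [1,1]  acc 0  |  →0  ↓0
  @2  [1,1]  acc 40  |  →5  ↓8
  @3  [1,1]  acc 55  |  →5  ↓3
  @4  [1,1]  acc 75  |  →4  ↓5
Under RS (3×3), PE[1][1]:
  @0  [1,1]  acc 0  |  →0  ↓0
  @1  [1,1]  acc 0  |  →0  ↓0
  @2  [1,1]  acc 50  |  →50  ↓6
  @3  [1,1]  acc 55  |  →55  ↓3
  @4  [1,1]  acc 0  |  →0  ↓0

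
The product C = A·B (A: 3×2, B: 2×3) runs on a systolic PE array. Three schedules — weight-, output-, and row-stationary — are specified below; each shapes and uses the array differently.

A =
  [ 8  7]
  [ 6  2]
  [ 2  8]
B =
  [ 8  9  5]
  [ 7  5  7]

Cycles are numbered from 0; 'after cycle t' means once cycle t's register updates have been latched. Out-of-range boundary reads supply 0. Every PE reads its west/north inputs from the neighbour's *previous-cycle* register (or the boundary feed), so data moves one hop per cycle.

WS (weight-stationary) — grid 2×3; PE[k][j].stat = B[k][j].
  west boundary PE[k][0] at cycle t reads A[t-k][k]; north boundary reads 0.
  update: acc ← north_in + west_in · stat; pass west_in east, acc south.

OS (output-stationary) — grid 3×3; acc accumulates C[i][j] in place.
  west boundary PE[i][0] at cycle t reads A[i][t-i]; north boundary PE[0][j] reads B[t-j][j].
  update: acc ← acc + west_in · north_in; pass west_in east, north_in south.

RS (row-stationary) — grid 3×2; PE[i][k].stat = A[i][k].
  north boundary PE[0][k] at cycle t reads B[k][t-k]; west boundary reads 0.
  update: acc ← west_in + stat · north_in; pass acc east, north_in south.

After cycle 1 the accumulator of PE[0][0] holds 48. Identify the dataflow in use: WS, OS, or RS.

— WS: 2×3; PE[0][0] trace:
  @0  [0,0]  acc 64  |  →8  ↓64
  @1  [0,0]  acc 48  |  →6  ↓48
— OS: 3×3; PE[0][0] trace:
  @0  [0,0]  acc 64  |  →8  ↓8
  @1  [0,0]  acc 113  |  →7  ↓7
— RS: 3×2; PE[0][0] trace:
  @0  [0,0]  acc 64  |  →64  ↓8
  @1  [0,0]  acc 72  |  →72  ↓9

dataflow = WS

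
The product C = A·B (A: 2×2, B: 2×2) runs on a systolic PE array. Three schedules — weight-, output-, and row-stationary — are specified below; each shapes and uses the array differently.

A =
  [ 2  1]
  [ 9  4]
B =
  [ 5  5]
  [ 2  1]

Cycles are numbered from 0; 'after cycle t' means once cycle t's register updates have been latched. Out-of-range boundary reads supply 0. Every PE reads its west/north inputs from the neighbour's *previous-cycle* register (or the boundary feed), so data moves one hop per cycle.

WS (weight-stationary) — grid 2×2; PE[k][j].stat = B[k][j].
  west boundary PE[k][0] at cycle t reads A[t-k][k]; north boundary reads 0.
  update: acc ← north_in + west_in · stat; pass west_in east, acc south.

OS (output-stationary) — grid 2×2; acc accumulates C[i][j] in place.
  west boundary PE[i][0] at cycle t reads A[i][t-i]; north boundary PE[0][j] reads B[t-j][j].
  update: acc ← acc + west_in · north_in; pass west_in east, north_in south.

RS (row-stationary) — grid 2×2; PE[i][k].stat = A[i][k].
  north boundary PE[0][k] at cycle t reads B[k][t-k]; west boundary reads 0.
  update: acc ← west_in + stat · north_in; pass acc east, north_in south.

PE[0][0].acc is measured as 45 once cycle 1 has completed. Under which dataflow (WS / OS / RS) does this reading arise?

— WS: 2×2; PE[0][0] trace:
  c0 r0c0: 10 / 2 / 10
  c1 r0c0: 45 / 9 / 45
— OS: 2×2; PE[0][0] trace:
  c0 r0c0: 10 / 2 / 5
  c1 r0c0: 12 / 1 / 2
— RS: 2×2; PE[0][0] trace:
  c0 r0c0: 10 / 10 / 5
  c1 r0c0: 10 / 10 / 5

dataflow = WS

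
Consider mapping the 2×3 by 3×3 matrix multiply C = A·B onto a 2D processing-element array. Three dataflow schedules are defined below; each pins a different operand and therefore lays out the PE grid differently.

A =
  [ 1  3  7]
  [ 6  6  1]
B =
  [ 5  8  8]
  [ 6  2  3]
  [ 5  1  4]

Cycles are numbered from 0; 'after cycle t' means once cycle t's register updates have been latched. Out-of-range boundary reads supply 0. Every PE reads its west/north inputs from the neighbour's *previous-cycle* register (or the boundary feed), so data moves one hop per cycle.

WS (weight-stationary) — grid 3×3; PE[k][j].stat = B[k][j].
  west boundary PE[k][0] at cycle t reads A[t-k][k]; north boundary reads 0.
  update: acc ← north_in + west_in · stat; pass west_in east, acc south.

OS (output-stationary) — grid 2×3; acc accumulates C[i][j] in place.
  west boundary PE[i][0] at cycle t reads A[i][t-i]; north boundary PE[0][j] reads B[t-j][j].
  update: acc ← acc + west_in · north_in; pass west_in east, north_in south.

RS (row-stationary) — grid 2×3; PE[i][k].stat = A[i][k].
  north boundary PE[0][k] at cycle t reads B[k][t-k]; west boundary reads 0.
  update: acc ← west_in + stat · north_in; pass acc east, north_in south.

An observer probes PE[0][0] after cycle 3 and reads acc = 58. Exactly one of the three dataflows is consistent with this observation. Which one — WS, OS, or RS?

dataflow = OS

Under WS (3×3), PE[0][0]:
  c0 r0c0: 5 / 1 / 5
  c1 r0c0: 30 / 6 / 30
  c2 r0c0: 0 / 0 / 0
  c3 r0c0: 0 / 0 / 0
Under OS (2×3), PE[0][0]:
  c0 r0c0: 5 / 1 / 5
  c1 r0c0: 23 / 3 / 6
  c2 r0c0: 58 / 7 / 5
  c3 r0c0: 58 / 0 / 0
Under RS (2×3), PE[0][0]:
  c0 r0c0: 5 / 5 / 5
  c1 r0c0: 8 / 8 / 8
  c2 r0c0: 8 / 8 / 8
  c3 r0c0: 0 / 0 / 0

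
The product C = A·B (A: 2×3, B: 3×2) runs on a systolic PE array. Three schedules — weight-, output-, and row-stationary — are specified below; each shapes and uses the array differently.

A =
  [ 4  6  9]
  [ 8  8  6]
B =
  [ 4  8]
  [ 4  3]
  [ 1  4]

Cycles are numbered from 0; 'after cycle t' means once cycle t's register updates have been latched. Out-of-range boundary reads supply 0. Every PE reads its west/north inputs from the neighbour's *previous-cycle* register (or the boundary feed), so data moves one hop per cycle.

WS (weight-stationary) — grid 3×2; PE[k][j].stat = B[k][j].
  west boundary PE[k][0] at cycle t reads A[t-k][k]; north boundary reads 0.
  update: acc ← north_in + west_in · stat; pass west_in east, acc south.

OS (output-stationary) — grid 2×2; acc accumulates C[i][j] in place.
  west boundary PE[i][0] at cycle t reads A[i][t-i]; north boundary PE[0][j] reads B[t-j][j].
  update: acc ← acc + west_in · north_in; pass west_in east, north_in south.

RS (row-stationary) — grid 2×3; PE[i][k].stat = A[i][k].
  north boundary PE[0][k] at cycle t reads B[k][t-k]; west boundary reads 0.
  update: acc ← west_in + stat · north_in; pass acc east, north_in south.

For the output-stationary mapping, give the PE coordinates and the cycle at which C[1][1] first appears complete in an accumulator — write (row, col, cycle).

Under OS, C[1][1] lands at PE[1][1]:
  t=0 PE[1][1]: acc=0 h=0 v=0
  t=1 PE[1][1]: acc=0 h=0 v=0
  t=2 PE[1][1]: acc=64 h=8 v=8
  t=3 PE[1][1]: acc=88 h=8 v=3
  t=4 PE[1][1]: acc=112 h=6 v=4

(row, col, cycle) = (1, 1, 4)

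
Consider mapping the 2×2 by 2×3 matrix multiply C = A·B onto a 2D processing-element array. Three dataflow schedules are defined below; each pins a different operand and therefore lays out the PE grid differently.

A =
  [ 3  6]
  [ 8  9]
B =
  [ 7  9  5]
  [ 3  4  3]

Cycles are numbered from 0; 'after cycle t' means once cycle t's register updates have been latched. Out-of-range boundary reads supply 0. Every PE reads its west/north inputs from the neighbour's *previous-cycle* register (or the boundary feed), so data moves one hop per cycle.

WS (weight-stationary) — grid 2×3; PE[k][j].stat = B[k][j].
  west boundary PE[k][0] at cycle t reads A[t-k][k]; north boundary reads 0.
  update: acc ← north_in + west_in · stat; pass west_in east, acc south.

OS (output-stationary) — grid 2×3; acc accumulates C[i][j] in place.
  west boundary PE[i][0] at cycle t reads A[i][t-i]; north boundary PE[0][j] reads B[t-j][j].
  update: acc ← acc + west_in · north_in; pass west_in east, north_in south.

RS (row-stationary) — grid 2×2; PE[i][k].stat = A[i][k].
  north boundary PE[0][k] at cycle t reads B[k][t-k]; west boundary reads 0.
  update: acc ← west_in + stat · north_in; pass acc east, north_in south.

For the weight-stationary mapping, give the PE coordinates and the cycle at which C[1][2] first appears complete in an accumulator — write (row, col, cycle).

WS — PE[1][2] is where C[1][2] collects:
  cycle 0: PE[1][2] → acc 0, east 0, south 0
  cycle 1: PE[1][2] → acc 0, east 0, south 0
  cycle 2: PE[1][2] → acc 0, east 0, south 0
  cycle 3: PE[1][2] → acc 33, east 6, south 33
  cycle 4: PE[1][2] → acc 67, east 9, south 67

(row, col, cycle) = (1, 2, 4)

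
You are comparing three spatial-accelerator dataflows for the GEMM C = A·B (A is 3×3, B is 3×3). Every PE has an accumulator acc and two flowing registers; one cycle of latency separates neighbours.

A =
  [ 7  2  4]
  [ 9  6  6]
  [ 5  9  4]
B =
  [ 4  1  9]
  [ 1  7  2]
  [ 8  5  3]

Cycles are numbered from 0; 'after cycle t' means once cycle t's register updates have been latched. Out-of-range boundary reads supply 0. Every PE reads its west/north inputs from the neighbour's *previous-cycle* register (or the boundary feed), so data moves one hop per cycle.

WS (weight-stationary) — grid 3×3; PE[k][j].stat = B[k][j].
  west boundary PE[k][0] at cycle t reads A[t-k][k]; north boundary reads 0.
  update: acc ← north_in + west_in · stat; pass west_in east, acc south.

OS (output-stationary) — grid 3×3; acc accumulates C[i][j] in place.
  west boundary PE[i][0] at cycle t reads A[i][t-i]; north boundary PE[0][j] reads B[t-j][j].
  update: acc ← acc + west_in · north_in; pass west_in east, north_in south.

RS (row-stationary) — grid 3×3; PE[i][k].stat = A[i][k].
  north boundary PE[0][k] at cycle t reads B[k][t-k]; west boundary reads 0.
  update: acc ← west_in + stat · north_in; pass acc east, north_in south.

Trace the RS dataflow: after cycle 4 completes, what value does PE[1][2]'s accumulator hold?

RS 3×3: PE[1][2] cycle-by-cycle (with neighbour feeds):
  [0] (0,2) acc=0 (h:0 v:0)
  [0] (1,1) acc=0 (h:0 v:0)
  [0] (1,2) acc=0 (h:0 v:0)
  [1] (0,2) acc=0 (h:0 v:0)
  [1] (1,1) acc=0 (h:0 v:0)
  [1] (1,2) acc=0 (h:0 v:0)
  [2] (0,2) acc=62 (h:62 v:8)
  [2] (1,1) acc=42 (h:42 v:1)
  [2] (1,2) acc=0 (h:0 v:0)
  [3] (0,2) acc=41 (h:41 v:5)
  [3] (1,1) acc=51 (h:51 v:7)
  [3] (1,2) acc=90 (h:90 v:8)
  [4] (0,2) acc=79 (h:79 v:3)
  [4] (1,1) acc=93 (h:93 v:2)
  [4] (1,2) acc=81 (h:81 v:5)

PE[1][2].acc = 81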